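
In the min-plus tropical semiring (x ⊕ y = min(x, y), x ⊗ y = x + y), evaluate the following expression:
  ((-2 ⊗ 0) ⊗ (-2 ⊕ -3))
((-2 ⊗ 0) ⊗ (-2 ⊕ -3)) = -5

Expand innermost to outermost. Recall ⊕ takes the minimum of its arguments and ⊗ takes their sum. Working out the expression ((-2 ⊗ 0) ⊗ (-2 ⊕ -3)) gives -5.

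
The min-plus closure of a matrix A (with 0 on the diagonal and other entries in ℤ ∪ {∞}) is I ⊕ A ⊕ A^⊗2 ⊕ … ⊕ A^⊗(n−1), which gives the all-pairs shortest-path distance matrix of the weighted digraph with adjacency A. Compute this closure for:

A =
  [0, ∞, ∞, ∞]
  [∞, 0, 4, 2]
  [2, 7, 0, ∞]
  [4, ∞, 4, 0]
Closure =
  [0, ∞, ∞, ∞]
  [6, 0, 4, 2]
  [2, 7, 0, 9]
  [4, 11, 4, 0]

This is the Floyd-Warshall all-pairs shortest-path computation. For each intermediate vertex k = 0, 1, …, 3, update dist[i][j] ← min(dist[i][j], dist[i][k] + dist[k][j]). The final matrix gives, for each (i, j), the minimum total weight of any directed path from i to j (possibly empty when i = j).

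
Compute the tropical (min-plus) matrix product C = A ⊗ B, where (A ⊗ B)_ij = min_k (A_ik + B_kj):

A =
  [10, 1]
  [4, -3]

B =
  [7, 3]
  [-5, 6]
A ⊗ B =
  [-4, 7]
  [-8, 3]

Apply the min-plus product entry-by-entry:
  C[0][0] = min over k of (A[0][0] + B[0][0] = 10 + 7 = 17, A[0][1] + B[1][0] = 1 + -5 = -4) = -4 (attained at k = 1)
  C[0][1] = min over k of (A[0][0] + B[0][1] = 10 + 3 = 13, A[0][1] + B[1][1] = 1 + 6 = 7) = 7 (attained at k = 1)
  C[1][0] = min over k of (A[1][0] + B[0][0] = 4 + 7 = 11, A[1][1] + B[1][0] = -3 + -5 = -8) = -8 (attained at k = 1)
  C[1][1] = min over k of (A[1][0] + B[0][1] = 4 + 3 = 7, A[1][1] + B[1][1] = -3 + 6 = 3) = 3 (attained at k = 1)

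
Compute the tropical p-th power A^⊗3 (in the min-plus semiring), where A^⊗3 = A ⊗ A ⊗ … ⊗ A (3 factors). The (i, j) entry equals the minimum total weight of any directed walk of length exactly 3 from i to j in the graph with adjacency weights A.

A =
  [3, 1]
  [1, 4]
A^⊗3 =
  [5, 3]
  [3, 5]

Each entry (A^⊗3)_ij equals the minimum over all length-3 walks i = v_0 → v_1 → … → v_3 = j of Σ_t A[v_t][v_{t+1}]. For example, for (i, j) = (0, 1) we minimise over 4 possible intermediate vertex sequences; the minimum is 3, attained along the walk 0 → 1 → 0 → 1.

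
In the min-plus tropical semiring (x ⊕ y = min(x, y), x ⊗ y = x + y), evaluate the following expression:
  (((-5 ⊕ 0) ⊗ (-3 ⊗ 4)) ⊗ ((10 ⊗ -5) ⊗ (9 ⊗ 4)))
(((-5 ⊕ 0) ⊗ (-3 ⊗ 4)) ⊗ ((10 ⊗ -5) ⊗ (9 ⊗ 4))) = 14

Expand innermost to outermost. Recall ⊕ takes the minimum of its arguments and ⊗ takes their sum. Working out the expression (((-5 ⊕ 0) ⊗ (-3 ⊗ 4)) ⊗ ((10 ⊗ -5) ⊗ (9 ⊗ 4))) gives 14.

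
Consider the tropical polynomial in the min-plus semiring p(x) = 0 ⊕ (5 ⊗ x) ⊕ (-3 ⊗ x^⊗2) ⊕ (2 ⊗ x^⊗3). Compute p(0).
p(0) = -3

A tropical monomial a ⊗ x^⊗i evaluates to a + i · x. Evaluating each term at x = 0:
  Term 0 contributes 0 + 0 · 0 = 0
  Term 1 contributes 5 + 1 · 0 = 5
  Term 2 contributes -3 + 2 · 0 = -3
  Term 3 contributes 2 + 3 · 0 = 2
p(0) = ⊕ of these = min[0, 5, -3, 2] = -3.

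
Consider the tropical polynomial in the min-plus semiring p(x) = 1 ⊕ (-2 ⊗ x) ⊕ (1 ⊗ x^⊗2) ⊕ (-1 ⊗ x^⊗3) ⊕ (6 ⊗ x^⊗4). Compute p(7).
p(7) = 1

A tropical monomial a ⊗ x^⊗i evaluates to a + i · x. Evaluating each term at x = 7:
  Term 0 contributes 1 + 0 · 7 = 1
  Term 1 contributes -2 + 1 · 7 = 5
  Term 2 contributes 1 + 2 · 7 = 15
  Term 3 contributes -1 + 3 · 7 = 20
  Term 4 contributes 6 + 4 · 7 = 34
p(7) = ⊕ of these = min[1, 5, 15, 20, 34] = 1.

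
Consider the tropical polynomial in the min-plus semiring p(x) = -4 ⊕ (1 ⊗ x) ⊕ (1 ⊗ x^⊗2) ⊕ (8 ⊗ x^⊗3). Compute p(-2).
p(-2) = -4

A tropical monomial a ⊗ x^⊗i evaluates to a + i · x. Evaluating each term at x = -2:
  Term 0 contributes -4 + 0 · -2 = -4
  Term 1 contributes 1 + 1 · -2 = -1
  Term 2 contributes 1 + 2 · -2 = -3
  Term 3 contributes 8 + 3 · -2 = 2
p(-2) = ⊕ of these = min[-4, -1, -3, 2] = -4.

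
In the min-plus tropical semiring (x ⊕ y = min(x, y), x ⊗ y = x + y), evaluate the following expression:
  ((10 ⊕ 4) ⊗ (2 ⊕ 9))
((10 ⊕ 4) ⊗ (2 ⊕ 9)) = 6

Expand innermost to outermost. Recall ⊕ takes the minimum of its arguments and ⊗ takes their sum. Working out the expression ((10 ⊕ 4) ⊗ (2 ⊕ 9)) gives 6.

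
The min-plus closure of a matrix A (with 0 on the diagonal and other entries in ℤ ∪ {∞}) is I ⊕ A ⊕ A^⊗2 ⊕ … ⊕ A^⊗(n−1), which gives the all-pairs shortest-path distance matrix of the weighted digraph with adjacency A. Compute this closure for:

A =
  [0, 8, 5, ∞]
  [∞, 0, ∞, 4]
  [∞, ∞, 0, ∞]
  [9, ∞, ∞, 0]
Closure =
  [0, 8, 5, 12]
  [13, 0, 18, 4]
  [∞, ∞, 0, ∞]
  [9, 17, 14, 0]

This is the Floyd-Warshall all-pairs shortest-path computation. For each intermediate vertex k = 0, 1, …, 3, update dist[i][j] ← min(dist[i][j], dist[i][k] + dist[k][j]). The final matrix gives, for each (i, j), the minimum total weight of any directed path from i to j (possibly empty when i = j).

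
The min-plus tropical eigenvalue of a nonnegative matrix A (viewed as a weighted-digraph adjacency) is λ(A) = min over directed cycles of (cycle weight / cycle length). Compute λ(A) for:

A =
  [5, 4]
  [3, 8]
λ(A) = 7/2

Enumerate directed cycles and compute their means (weight / length). Sample:
  cycle 0 → 0: weight = 5, length = 1, mean = 5/1 ≈ 5.000
  cycle 1 → 1: weight = 8, length = 1, mean = 8/1 ≈ 8.000
  cycle 0 → 1 → 0: weight = 7, length = 2, mean = 7/2 ≈ 3.500
  cycle 1 → 0 → 1: weight = 7, length = 2, mean = 7/2 ≈ 3.500
Minimum mean = 3.500, attained e.g. along the cycle 0 → 1 → 0 with weight 7 and length 2. So λ(A) = 7/2 = 7/2.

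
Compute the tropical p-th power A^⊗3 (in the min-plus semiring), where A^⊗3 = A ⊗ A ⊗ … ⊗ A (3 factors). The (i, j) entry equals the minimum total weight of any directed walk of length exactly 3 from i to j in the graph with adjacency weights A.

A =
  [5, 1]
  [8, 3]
A^⊗3 =
  [12, 7]
  [14, 9]

Each entry (A^⊗3)_ij equals the minimum over all length-3 walks i = v_0 → v_1 → … → v_3 = j of Σ_t A[v_t][v_{t+1}]. For example, for (i, j) = (0, 1) we minimise over 4 possible intermediate vertex sequences; the minimum is 7, attained along the walk 0 → 1 → 1 → 1.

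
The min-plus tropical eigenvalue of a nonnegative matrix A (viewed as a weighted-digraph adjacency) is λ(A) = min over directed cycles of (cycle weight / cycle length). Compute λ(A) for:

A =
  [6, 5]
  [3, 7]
λ(A) = 4

Enumerate directed cycles and compute their means (weight / length). Sample:
  cycle 0 → 0: weight = 6, length = 1, mean = 6/1 ≈ 6.000
  cycle 1 → 1: weight = 7, length = 1, mean = 7/1 ≈ 7.000
  cycle 0 → 1 → 0: weight = 8, length = 2, mean = 8/2 ≈ 4.000
  cycle 1 → 0 → 1: weight = 8, length = 2, mean = 8/2 ≈ 4.000
Minimum mean = 4.000, attained e.g. along the cycle 0 → 1 → 0 with weight 8 and length 2. So λ(A) = 8/2 = 4.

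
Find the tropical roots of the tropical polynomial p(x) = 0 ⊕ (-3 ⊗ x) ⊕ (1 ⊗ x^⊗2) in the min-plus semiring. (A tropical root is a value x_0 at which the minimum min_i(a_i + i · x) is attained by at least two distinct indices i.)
Roots: {-4, 3}

Each tropical root is a break point of the lower envelope of the lines y = a_i + i · x (there are 3 lines, with slopes 0, 1, ..., 2). Only the lines that attain the minimum somewhere contribute to roots; other lines are dominated. Here the surviving (envelope) indices are i = 2, i = 1, i = 0.
Intersections between consecutive envelope lines give the roots: for adjacent envelope indices i < j the intersection is x = (a_i − a_j) / (j − i). Reading off the sorted break points: {-4, 3}.
Verification: at each break x_0, at least two indices attain the minimum of min_i(a_i + i · x_0).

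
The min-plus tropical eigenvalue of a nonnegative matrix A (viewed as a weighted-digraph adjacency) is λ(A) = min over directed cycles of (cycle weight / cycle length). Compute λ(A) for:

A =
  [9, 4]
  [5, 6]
λ(A) = 9/2

Enumerate directed cycles and compute their means (weight / length). Sample:
  cycle 0 → 0: weight = 9, length = 1, mean = 9/1 ≈ 9.000
  cycle 1 → 1: weight = 6, length = 1, mean = 6/1 ≈ 6.000
  cycle 0 → 1 → 0: weight = 9, length = 2, mean = 9/2 ≈ 4.500
  cycle 1 → 0 → 1: weight = 9, length = 2, mean = 9/2 ≈ 4.500
Minimum mean = 4.500, attained e.g. along the cycle 0 → 1 → 0 with weight 9 and length 2. So λ(A) = 9/2 = 9/2.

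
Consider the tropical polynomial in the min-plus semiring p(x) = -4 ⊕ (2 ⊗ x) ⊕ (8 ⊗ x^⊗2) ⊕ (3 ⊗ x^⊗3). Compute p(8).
p(8) = -4

A tropical monomial a ⊗ x^⊗i evaluates to a + i · x. Evaluating each term at x = 8:
  Term 0 contributes -4 + 0 · 8 = -4
  Term 1 contributes 2 + 1 · 8 = 10
  Term 2 contributes 8 + 2 · 8 = 24
  Term 3 contributes 3 + 3 · 8 = 27
p(8) = ⊕ of these = min[-4, 10, 24, 27] = -4.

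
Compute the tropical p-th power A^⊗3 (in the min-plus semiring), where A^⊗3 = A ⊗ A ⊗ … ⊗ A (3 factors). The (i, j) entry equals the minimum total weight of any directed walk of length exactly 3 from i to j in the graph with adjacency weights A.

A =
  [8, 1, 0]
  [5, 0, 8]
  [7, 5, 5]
A^⊗3 =
  [6, 1, 6]
  [5, 0, 5]
  [10, 5, 10]

Each entry (A^⊗3)_ij equals the minimum over all length-3 walks i = v_0 → v_1 → … → v_3 = j of Σ_t A[v_t][v_{t+1}]. For example, for (i, j) = (0, 2) we minimise over 9 possible intermediate vertex sequences; the minimum is 6, attained along the walk 0 → 1 → 0 → 2.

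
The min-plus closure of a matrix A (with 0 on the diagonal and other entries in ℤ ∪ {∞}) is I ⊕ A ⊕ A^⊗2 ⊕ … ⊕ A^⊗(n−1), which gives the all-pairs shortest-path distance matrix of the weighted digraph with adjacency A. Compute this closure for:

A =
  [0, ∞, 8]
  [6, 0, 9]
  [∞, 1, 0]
Closure =
  [0, 9, 8]
  [6, 0, 9]
  [7, 1, 0]

This is the Floyd-Warshall all-pairs shortest-path computation. For each intermediate vertex k = 0, 1, …, 2, update dist[i][j] ← min(dist[i][j], dist[i][k] + dist[k][j]). The final matrix gives, for each (i, j), the minimum total weight of any directed path from i to j (possibly empty when i = j).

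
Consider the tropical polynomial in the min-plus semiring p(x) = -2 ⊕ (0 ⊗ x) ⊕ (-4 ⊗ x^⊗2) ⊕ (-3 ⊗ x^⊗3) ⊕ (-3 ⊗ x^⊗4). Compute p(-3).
p(-3) = -15

A tropical monomial a ⊗ x^⊗i evaluates to a + i · x. Evaluating each term at x = -3:
  Term 0 contributes -2 + 0 · -3 = -2
  Term 1 contributes 0 + 1 · -3 = -3
  Term 2 contributes -4 + 2 · -3 = -10
  Term 3 contributes -3 + 3 · -3 = -12
  Term 4 contributes -3 + 4 · -3 = -15
p(-3) = ⊕ of these = min[-2, -3, -10, -12, -15] = -15.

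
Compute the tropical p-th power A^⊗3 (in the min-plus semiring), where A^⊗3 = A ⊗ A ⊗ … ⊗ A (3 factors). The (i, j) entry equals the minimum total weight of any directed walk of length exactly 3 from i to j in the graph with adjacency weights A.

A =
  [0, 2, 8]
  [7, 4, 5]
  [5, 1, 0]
A^⊗3 =
  [0, 2, 7]
  [7, 6, 5]
  [5, 1, 0]

Each entry (A^⊗3)_ij equals the minimum over all length-3 walks i = v_0 → v_1 → … → v_3 = j of Σ_t A[v_t][v_{t+1}]. For example, for (i, j) = (0, 2) we minimise over 9 possible intermediate vertex sequences; the minimum is 7, attained along the walk 0 → 0 → 1 → 2.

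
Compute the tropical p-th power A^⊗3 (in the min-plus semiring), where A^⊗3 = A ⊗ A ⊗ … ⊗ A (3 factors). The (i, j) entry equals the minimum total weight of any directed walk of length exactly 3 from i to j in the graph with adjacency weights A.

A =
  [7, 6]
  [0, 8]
A^⊗3 =
  [13, 12]
  [6, 13]

Each entry (A^⊗3)_ij equals the minimum over all length-3 walks i = v_0 → v_1 → … → v_3 = j of Σ_t A[v_t][v_{t+1}]. For example, for (i, j) = (0, 1) we minimise over 4 possible intermediate vertex sequences; the minimum is 12, attained along the walk 0 → 1 → 0 → 1.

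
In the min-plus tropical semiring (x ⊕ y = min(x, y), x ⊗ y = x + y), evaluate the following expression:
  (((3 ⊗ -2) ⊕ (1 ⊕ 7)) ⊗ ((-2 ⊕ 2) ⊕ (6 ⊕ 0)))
(((3 ⊗ -2) ⊕ (1 ⊕ 7)) ⊗ ((-2 ⊕ 2) ⊕ (6 ⊕ 0))) = -1

Expand innermost to outermost. Recall ⊕ takes the minimum of its arguments and ⊗ takes their sum. Working out the expression (((3 ⊗ -2) ⊕ (1 ⊕ 7)) ⊗ ((-2 ⊕ 2) ⊕ (6 ⊕ 0))) gives -1.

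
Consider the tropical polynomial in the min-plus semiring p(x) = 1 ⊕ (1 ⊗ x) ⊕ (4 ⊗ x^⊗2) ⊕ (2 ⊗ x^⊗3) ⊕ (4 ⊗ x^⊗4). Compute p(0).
p(0) = 1

A tropical monomial a ⊗ x^⊗i evaluates to a + i · x. Evaluating each term at x = 0:
  Term 0 contributes 1 + 0 · 0 = 1
  Term 1 contributes 1 + 1 · 0 = 1
  Term 2 contributes 4 + 2 · 0 = 4
  Term 3 contributes 2 + 3 · 0 = 2
  Term 4 contributes 4 + 4 · 0 = 4
p(0) = ⊕ of these = min[1, 1, 4, 2, 4] = 1.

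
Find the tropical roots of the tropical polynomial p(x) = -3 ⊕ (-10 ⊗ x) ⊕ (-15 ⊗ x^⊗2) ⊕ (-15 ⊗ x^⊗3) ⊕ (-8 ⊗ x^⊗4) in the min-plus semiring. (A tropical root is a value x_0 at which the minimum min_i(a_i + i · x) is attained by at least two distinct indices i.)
Roots: {-7, 0, 5, 7}

Each tropical root is a break point of the lower envelope of the lines y = a_i + i · x (there are 5 lines, with slopes 0, 1, ..., 4). Only the lines that attain the minimum somewhere contribute to roots; other lines are dominated. Here the surviving (envelope) indices are i = 4, i = 3, i = 2, i = 1, i = 0.
Intersections between consecutive envelope lines give the roots: for adjacent envelope indices i < j the intersection is x = (a_i − a_j) / (j − i). Reading off the sorted break points: {-7, 0, 5, 7}.
Verification: at each break x_0, at least two indices attain the minimum of min_i(a_i + i · x_0).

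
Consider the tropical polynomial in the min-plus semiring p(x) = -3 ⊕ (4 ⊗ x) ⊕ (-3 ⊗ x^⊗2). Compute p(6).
p(6) = -3

A tropical monomial a ⊗ x^⊗i evaluates to a + i · x. Evaluating each term at x = 6:
  Term 0 contributes -3 + 0 · 6 = -3
  Term 1 contributes 4 + 1 · 6 = 10
  Term 2 contributes -3 + 2 · 6 = 9
p(6) = ⊕ of these = min[-3, 10, 9] = -3.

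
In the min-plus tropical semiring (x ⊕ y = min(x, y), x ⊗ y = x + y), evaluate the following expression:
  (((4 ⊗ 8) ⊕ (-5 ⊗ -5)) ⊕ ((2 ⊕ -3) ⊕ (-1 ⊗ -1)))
(((4 ⊗ 8) ⊕ (-5 ⊗ -5)) ⊕ ((2 ⊕ -3) ⊕ (-1 ⊗ -1))) = -10

Expand innermost to outermost. Recall ⊕ takes the minimum of its arguments and ⊗ takes their sum. Working out the expression (((4 ⊗ 8) ⊕ (-5 ⊗ -5)) ⊕ ((2 ⊕ -3) ⊕ (-1 ⊗ -1))) gives -10.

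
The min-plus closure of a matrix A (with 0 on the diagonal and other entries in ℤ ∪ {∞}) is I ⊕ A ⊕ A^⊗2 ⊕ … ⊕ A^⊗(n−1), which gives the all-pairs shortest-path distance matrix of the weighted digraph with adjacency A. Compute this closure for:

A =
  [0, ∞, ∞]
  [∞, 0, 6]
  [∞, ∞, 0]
Closure =
  [0, ∞, ∞]
  [∞, 0, 6]
  [∞, ∞, 0]

This is the Floyd-Warshall all-pairs shortest-path computation. For each intermediate vertex k = 0, 1, …, 2, update dist[i][j] ← min(dist[i][j], dist[i][k] + dist[k][j]). The final matrix gives, for each (i, j), the minimum total weight of any directed path from i to j (possibly empty when i = j).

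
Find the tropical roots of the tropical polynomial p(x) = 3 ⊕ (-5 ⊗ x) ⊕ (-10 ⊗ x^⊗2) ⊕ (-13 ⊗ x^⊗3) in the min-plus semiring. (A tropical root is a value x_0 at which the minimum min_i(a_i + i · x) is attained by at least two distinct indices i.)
Roots: {3, 5, 8}

Each tropical root is a break point of the lower envelope of the lines y = a_i + i · x (there are 4 lines, with slopes 0, 1, ..., 3). Only the lines that attain the minimum somewhere contribute to roots; other lines are dominated. Here the surviving (envelope) indices are i = 3, i = 2, i = 1, i = 0.
Intersections between consecutive envelope lines give the roots: for adjacent envelope indices i < j the intersection is x = (a_i − a_j) / (j − i). Reading off the sorted break points: {3, 5, 8}.
Verification: at each break x_0, at least two indices attain the minimum of min_i(a_i + i · x_0).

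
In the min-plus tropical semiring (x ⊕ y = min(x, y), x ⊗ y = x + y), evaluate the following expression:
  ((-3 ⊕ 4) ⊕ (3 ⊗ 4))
((-3 ⊕ 4) ⊕ (3 ⊗ 4)) = -3

Expand innermost to outermost. Recall ⊕ takes the minimum of its arguments and ⊗ takes their sum. Working out the expression ((-3 ⊕ 4) ⊕ (3 ⊗ 4)) gives -3.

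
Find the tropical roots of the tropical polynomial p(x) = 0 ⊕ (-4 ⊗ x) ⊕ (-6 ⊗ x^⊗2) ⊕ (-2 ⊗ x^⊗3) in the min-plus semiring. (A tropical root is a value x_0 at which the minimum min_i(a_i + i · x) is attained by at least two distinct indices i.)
Roots: {-4, 2, 4}

Each tropical root is a break point of the lower envelope of the lines y = a_i + i · x (there are 4 lines, with slopes 0, 1, ..., 3). Only the lines that attain the minimum somewhere contribute to roots; other lines are dominated. Here the surviving (envelope) indices are i = 3, i = 2, i = 1, i = 0.
Intersections between consecutive envelope lines give the roots: for adjacent envelope indices i < j the intersection is x = (a_i − a_j) / (j − i). Reading off the sorted break points: {-4, 2, 4}.
Verification: at each break x_0, at least two indices attain the minimum of min_i(a_i + i · x_0).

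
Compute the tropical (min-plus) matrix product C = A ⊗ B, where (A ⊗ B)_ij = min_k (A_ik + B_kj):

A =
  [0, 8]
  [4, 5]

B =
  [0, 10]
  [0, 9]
A ⊗ B =
  [0, 10]
  [4, 14]

Apply the min-plus product entry-by-entry:
  C[0][0] = min over k of (A[0][0] + B[0][0] = 0 + 0 = 0, A[0][1] + B[1][0] = 8 + 0 = 8) = 0 (attained at k = 0)
  C[0][1] = min over k of (A[0][0] + B[0][1] = 0 + 10 = 10, A[0][1] + B[1][1] = 8 + 9 = 17) = 10 (attained at k = 0)
  C[1][0] = min over k of (A[1][0] + B[0][0] = 4 + 0 = 4, A[1][1] + B[1][0] = 5 + 0 = 5) = 4 (attained at k = 0)
  C[1][1] = min over k of (A[1][0] + B[0][1] = 4 + 10 = 14, A[1][1] + B[1][1] = 5 + 9 = 14) = 14 (attained at k = 0)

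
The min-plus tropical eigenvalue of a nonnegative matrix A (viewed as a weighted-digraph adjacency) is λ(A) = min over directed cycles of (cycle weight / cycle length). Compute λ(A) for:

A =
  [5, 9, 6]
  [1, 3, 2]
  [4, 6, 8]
λ(A) = 3

Enumerate directed cycles and compute their means (weight / length). Sample:
  cycle 0 → 0: weight = 5, length = 1, mean = 5/1 ≈ 5.000
  cycle 1 → 1: weight = 3, length = 1, mean = 3/1 ≈ 3.000
  cycle 2 → 2: weight = 8, length = 1, mean = 8/1 ≈ 8.000
  cycle 0 → 1 → 0: weight = 10, length = 2, mean = 10/2 ≈ 5.000
  cycle 0 → 2 → 0: weight = 10, length = 2, mean = 10/2 ≈ 5.000
  cycle 1 → 0 → 1: weight = 10, length = 2, mean = 10/2 ≈ 5.000
Minimum mean = 3.000, attained e.g. along the cycle 1 → 1 with weight 3 and length 1. So λ(A) = 3/1 = 3.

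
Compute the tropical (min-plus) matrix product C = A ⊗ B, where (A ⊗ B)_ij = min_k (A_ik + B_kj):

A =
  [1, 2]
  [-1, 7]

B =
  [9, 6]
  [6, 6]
A ⊗ B =
  [8, 7]
  [8, 5]

Apply the min-plus product entry-by-entry:
  C[0][0] = min over k of (A[0][0] + B[0][0] = 1 + 9 = 10, A[0][1] + B[1][0] = 2 + 6 = 8) = 8 (attained at k = 1)
  C[0][1] = min over k of (A[0][0] + B[0][1] = 1 + 6 = 7, A[0][1] + B[1][1] = 2 + 6 = 8) = 7 (attained at k = 0)
  C[1][0] = min over k of (A[1][0] + B[0][0] = -1 + 9 = 8, A[1][1] + B[1][0] = 7 + 6 = 13) = 8 (attained at k = 0)
  C[1][1] = min over k of (A[1][0] + B[0][1] = -1 + 6 = 5, A[1][1] + B[1][1] = 7 + 6 = 13) = 5 (attained at k = 0)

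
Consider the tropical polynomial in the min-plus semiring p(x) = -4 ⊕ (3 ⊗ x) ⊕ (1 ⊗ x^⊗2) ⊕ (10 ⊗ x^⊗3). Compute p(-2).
p(-2) = -4

A tropical monomial a ⊗ x^⊗i evaluates to a + i · x. Evaluating each term at x = -2:
  Term 0 contributes -4 + 0 · -2 = -4
  Term 1 contributes 3 + 1 · -2 = 1
  Term 2 contributes 1 + 2 · -2 = -3
  Term 3 contributes 10 + 3 · -2 = 4
p(-2) = ⊕ of these = min[-4, 1, -3, 4] = -4.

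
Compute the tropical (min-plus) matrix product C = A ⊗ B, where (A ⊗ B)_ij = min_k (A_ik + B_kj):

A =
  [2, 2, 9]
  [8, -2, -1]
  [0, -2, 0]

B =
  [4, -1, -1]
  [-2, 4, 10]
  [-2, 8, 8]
A ⊗ B =
  [0, 1, 1]
  [-4, 2, 7]
  [-4, -1, -1]

Apply the min-plus product entry-by-entry:
  C[0][0] = min over k of (A[0][0] + B[0][0] = 2 + 4 = 6, A[0][1] + B[1][0] = 2 + -2 = 0, A[0][2] + B[2][0] = 9 + -2 = 7) = 0 (attained at k = 1)
  C[0][1] = min over k of (A[0][0] + B[0][1] = 2 + -1 = 1, A[0][1] + B[1][1] = 2 + 4 = 6, A[0][2] + B[2][1] = 9 + 8 = 17) = 1 (attained at k = 0)
  C[0][2] = min over k of (A[0][0] + B[0][2] = 2 + -1 = 1, A[0][1] + B[1][2] = 2 + 10 = 12, A[0][2] + B[2][2] = 9 + 8 = 17) = 1 (attained at k = 0)
  C[1][0] = min over k of (A[1][0] + B[0][0] = 8 + 4 = 12, A[1][1] + B[1][0] = -2 + -2 = -4, A[1][2] + B[2][0] = -1 + -2 = -3) = -4 (attained at k = 1)
  C[1][1] = min over k of (A[1][0] + B[0][1] = 8 + -1 = 7, A[1][1] + B[1][1] = -2 + 4 = 2, A[1][2] + B[2][1] = -1 + 8 = 7) = 2 (attained at k = 1)
  C[1][2] = min over k of (A[1][0] + B[0][2] = 8 + -1 = 7, A[1][1] + B[1][2] = -2 + 10 = 8, A[1][2] + B[2][2] = -1 + 8 = 7) = 7 (attained at k = 0)
  C[2][0] = min over k of (A[2][0] + B[0][0] = 0 + 4 = 4, A[2][1] + B[1][0] = -2 + -2 = -4, A[2][2] + B[2][0] = 0 + -2 = -2) = -4 (attained at k = 1)
  C[2][1] = min over k of (A[2][0] + B[0][1] = 0 + -1 = -1, A[2][1] + B[1][1] = -2 + 4 = 2, A[2][2] + B[2][1] = 0 + 8 = 8) = -1 (attained at k = 0)
  C[2][2] = min over k of (A[2][0] + B[0][2] = 0 + -1 = -1, A[2][1] + B[1][2] = -2 + 10 = 8, A[2][2] + B[2][2] = 0 + 8 = 8) = -1 (attained at k = 0)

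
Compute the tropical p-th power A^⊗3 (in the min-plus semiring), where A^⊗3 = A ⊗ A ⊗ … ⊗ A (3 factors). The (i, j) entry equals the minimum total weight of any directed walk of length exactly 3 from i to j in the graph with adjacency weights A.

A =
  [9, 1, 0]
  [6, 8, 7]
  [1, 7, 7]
A^⊗3 =
  [8, 2, 1]
  [7, 9, 8]
  [2, 8, 8]

Each entry (A^⊗3)_ij equals the minimum over all length-3 walks i = v_0 → v_1 → … → v_3 = j of Σ_t A[v_t][v_{t+1}]. For example, for (i, j) = (0, 2) we minimise over 9 possible intermediate vertex sequences; the minimum is 1, attained along the walk 0 → 2 → 0 → 2.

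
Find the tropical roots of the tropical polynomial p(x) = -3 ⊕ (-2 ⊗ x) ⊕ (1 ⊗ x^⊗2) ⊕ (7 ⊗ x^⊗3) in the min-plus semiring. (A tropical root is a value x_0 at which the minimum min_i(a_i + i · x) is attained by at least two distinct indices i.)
Roots: {-6, -3, -1}

Each tropical root is a break point of the lower envelope of the lines y = a_i + i · x (there are 4 lines, with slopes 0, 1, ..., 3). Only the lines that attain the minimum somewhere contribute to roots; other lines are dominated. Here the surviving (envelope) indices are i = 3, i = 2, i = 1, i = 0.
Intersections between consecutive envelope lines give the roots: for adjacent envelope indices i < j the intersection is x = (a_i − a_j) / (j − i). Reading off the sorted break points: {-6, -3, -1}.
Verification: at each break x_0, at least two indices attain the minimum of min_i(a_i + i · x_0).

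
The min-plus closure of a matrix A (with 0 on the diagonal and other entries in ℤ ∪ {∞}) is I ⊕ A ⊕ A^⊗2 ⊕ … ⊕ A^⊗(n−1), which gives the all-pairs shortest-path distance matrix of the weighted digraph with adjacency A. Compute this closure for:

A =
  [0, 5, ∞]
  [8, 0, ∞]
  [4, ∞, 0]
Closure =
  [0, 5, ∞]
  [8, 0, ∞]
  [4, 9, 0]

This is the Floyd-Warshall all-pairs shortest-path computation. For each intermediate vertex k = 0, 1, …, 2, update dist[i][j] ← min(dist[i][j], dist[i][k] + dist[k][j]). The final matrix gives, for each (i, j), the minimum total weight of any directed path from i to j (possibly empty when i = j).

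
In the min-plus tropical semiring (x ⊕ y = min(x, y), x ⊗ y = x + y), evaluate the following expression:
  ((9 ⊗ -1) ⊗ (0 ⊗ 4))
((9 ⊗ -1) ⊗ (0 ⊗ 4)) = 12

Expand innermost to outermost. Recall ⊕ takes the minimum of its arguments and ⊗ takes their sum. Working out the expression ((9 ⊗ -1) ⊗ (0 ⊗ 4)) gives 12.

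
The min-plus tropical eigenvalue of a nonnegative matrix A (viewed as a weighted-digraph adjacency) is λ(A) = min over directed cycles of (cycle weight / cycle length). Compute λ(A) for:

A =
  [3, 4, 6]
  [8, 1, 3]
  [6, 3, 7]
λ(A) = 1

Enumerate directed cycles and compute their means (weight / length). Sample:
  cycle 0 → 0: weight = 3, length = 1, mean = 3/1 ≈ 3.000
  cycle 1 → 1: weight = 1, length = 1, mean = 1/1 ≈ 1.000
  cycle 2 → 2: weight = 7, length = 1, mean = 7/1 ≈ 7.000
  cycle 0 → 1 → 0: weight = 12, length = 2, mean = 12/2 ≈ 6.000
  cycle 0 → 2 → 0: weight = 12, length = 2, mean = 12/2 ≈ 6.000
  cycle 1 → 0 → 1: weight = 12, length = 2, mean = 12/2 ≈ 6.000
Minimum mean = 1.000, attained e.g. along the cycle 1 → 1 with weight 1 and length 1. So λ(A) = 1/1 = 1.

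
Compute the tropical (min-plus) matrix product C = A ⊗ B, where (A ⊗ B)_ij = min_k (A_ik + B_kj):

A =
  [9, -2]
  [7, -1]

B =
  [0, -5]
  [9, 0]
A ⊗ B =
  [7, -2]
  [7, -1]

Apply the min-plus product entry-by-entry:
  C[0][0] = min over k of (A[0][0] + B[0][0] = 9 + 0 = 9, A[0][1] + B[1][0] = -2 + 9 = 7) = 7 (attained at k = 1)
  C[0][1] = min over k of (A[0][0] + B[0][1] = 9 + -5 = 4, A[0][1] + B[1][1] = -2 + 0 = -2) = -2 (attained at k = 1)
  C[1][0] = min over k of (A[1][0] + B[0][0] = 7 + 0 = 7, A[1][1] + B[1][0] = -1 + 9 = 8) = 7 (attained at k = 0)
  C[1][1] = min over k of (A[1][0] + B[0][1] = 7 + -5 = 2, A[1][1] + B[1][1] = -1 + 0 = -1) = -1 (attained at k = 1)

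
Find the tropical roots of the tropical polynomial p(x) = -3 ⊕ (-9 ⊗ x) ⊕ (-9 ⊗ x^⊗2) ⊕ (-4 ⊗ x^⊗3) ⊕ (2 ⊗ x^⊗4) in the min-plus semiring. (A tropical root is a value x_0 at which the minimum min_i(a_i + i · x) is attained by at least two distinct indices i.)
Roots: {-6, -5, 0, 6}

Each tropical root is a break point of the lower envelope of the lines y = a_i + i · x (there are 5 lines, with slopes 0, 1, ..., 4). Only the lines that attain the minimum somewhere contribute to roots; other lines are dominated. Here the surviving (envelope) indices are i = 4, i = 3, i = 2, i = 1, i = 0.
Intersections between consecutive envelope lines give the roots: for adjacent envelope indices i < j the intersection is x = (a_i − a_j) / (j − i). Reading off the sorted break points: {-6, -5, 0, 6}.
Verification: at each break x_0, at least two indices attain the minimum of min_i(a_i + i · x_0).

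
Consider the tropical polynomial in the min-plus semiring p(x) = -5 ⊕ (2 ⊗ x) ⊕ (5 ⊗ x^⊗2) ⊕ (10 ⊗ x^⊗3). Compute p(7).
p(7) = -5

A tropical monomial a ⊗ x^⊗i evaluates to a + i · x. Evaluating each term at x = 7:
  Term 0 contributes -5 + 0 · 7 = -5
  Term 1 contributes 2 + 1 · 7 = 9
  Term 2 contributes 5 + 2 · 7 = 19
  Term 3 contributes 10 + 3 · 7 = 31
p(7) = ⊕ of these = min[-5, 9, 19, 31] = -5.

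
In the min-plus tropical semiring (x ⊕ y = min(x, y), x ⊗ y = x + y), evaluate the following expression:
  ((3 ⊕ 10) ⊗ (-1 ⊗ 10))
((3 ⊕ 10) ⊗ (-1 ⊗ 10)) = 12

Expand innermost to outermost. Recall ⊕ takes the minimum of its arguments and ⊗ takes their sum. Working out the expression ((3 ⊕ 10) ⊗ (-1 ⊗ 10)) gives 12.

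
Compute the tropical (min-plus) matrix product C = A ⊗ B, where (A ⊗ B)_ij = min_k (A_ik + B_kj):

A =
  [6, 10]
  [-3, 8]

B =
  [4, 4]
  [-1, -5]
A ⊗ B =
  [9, 5]
  [1, 1]

Apply the min-plus product entry-by-entry:
  C[0][0] = min over k of (A[0][0] + B[0][0] = 6 + 4 = 10, A[0][1] + B[1][0] = 10 + -1 = 9) = 9 (attained at k = 1)
  C[0][1] = min over k of (A[0][0] + B[0][1] = 6 + 4 = 10, A[0][1] + B[1][1] = 10 + -5 = 5) = 5 (attained at k = 1)
  C[1][0] = min over k of (A[1][0] + B[0][0] = -3 + 4 = 1, A[1][1] + B[1][0] = 8 + -1 = 7) = 1 (attained at k = 0)
  C[1][1] = min over k of (A[1][0] + B[0][1] = -3 + 4 = 1, A[1][1] + B[1][1] = 8 + -5 = 3) = 1 (attained at k = 0)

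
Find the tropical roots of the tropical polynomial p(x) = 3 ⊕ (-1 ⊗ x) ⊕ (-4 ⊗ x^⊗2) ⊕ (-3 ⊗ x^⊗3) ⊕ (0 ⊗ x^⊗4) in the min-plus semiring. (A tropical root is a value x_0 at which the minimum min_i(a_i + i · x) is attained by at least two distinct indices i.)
Roots: {-3, -1, 3, 4}

Each tropical root is a break point of the lower envelope of the lines y = a_i + i · x (there are 5 lines, with slopes 0, 1, ..., 4). Only the lines that attain the minimum somewhere contribute to roots; other lines are dominated. Here the surviving (envelope) indices are i = 4, i = 3, i = 2, i = 1, i = 0.
Intersections between consecutive envelope lines give the roots: for adjacent envelope indices i < j the intersection is x = (a_i − a_j) / (j − i). Reading off the sorted break points: {-3, -1, 3, 4}.
Verification: at each break x_0, at least two indices attain the minimum of min_i(a_i + i · x_0).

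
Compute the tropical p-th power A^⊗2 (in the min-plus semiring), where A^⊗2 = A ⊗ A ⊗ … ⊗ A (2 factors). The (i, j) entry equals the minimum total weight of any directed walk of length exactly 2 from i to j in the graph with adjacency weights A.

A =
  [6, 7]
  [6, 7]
A^⊗2 =
  [12, 13]
  [12, 13]

Each entry (A^⊗2)_ij equals the minimum over all length-2 walks i = v_0 → v_1 → … → v_2 = j of Σ_t A[v_t][v_{t+1}]. For example, for (i, j) = (0, 1) we minimise over 2 possible intermediate vertex sequences; the minimum is 13, attained along the walk 0 → 0 → 1.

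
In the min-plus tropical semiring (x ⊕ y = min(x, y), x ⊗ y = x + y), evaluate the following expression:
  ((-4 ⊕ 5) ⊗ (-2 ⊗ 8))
((-4 ⊕ 5) ⊗ (-2 ⊗ 8)) = 2

Expand innermost to outermost. Recall ⊕ takes the minimum of its arguments and ⊗ takes their sum. Working out the expression ((-4 ⊕ 5) ⊗ (-2 ⊗ 8)) gives 2.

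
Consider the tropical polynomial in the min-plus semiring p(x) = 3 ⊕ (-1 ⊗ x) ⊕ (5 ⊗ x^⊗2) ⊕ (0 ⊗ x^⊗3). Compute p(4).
p(4) = 3

A tropical monomial a ⊗ x^⊗i evaluates to a + i · x. Evaluating each term at x = 4:
  Term 0 contributes 3 + 0 · 4 = 3
  Term 1 contributes -1 + 1 · 4 = 3
  Term 2 contributes 5 + 2 · 4 = 13
  Term 3 contributes 0 + 3 · 4 = 12
p(4) = ⊕ of these = min[3, 3, 13, 12] = 3.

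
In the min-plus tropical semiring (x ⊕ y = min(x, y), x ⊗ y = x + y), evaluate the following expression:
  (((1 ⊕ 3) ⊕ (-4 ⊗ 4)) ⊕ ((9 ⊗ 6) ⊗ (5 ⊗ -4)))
(((1 ⊕ 3) ⊕ (-4 ⊗ 4)) ⊕ ((9 ⊗ 6) ⊗ (5 ⊗ -4))) = 0

Expand innermost to outermost. Recall ⊕ takes the minimum of its arguments and ⊗ takes their sum. Working out the expression (((1 ⊕ 3) ⊕ (-4 ⊗ 4)) ⊕ ((9 ⊗ 6) ⊗ (5 ⊗ -4))) gives 0.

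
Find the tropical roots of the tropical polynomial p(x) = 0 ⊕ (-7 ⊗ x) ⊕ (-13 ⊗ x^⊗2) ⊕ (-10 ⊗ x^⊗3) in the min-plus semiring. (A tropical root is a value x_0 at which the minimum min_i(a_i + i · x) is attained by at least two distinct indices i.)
Roots: {-3, 6, 7}

Each tropical root is a break point of the lower envelope of the lines y = a_i + i · x (there are 4 lines, with slopes 0, 1, ..., 3). Only the lines that attain the minimum somewhere contribute to roots; other lines are dominated. Here the surviving (envelope) indices are i = 3, i = 2, i = 1, i = 0.
Intersections between consecutive envelope lines give the roots: for adjacent envelope indices i < j the intersection is x = (a_i − a_j) / (j − i). Reading off the sorted break points: {-3, 6, 7}.
Verification: at each break x_0, at least two indices attain the minimum of min_i(a_i + i · x_0).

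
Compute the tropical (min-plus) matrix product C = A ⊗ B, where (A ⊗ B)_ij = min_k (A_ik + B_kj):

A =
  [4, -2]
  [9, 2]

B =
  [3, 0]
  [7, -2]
A ⊗ B =
  [5, -4]
  [9, 0]

Apply the min-plus product entry-by-entry:
  C[0][0] = min over k of (A[0][0] + B[0][0] = 4 + 3 = 7, A[0][1] + B[1][0] = -2 + 7 = 5) = 5 (attained at k = 1)
  C[0][1] = min over k of (A[0][0] + B[0][1] = 4 + 0 = 4, A[0][1] + B[1][1] = -2 + -2 = -4) = -4 (attained at k = 1)
  C[1][0] = min over k of (A[1][0] + B[0][0] = 9 + 3 = 12, A[1][1] + B[1][0] = 2 + 7 = 9) = 9 (attained at k = 1)
  C[1][1] = min over k of (A[1][0] + B[0][1] = 9 + 0 = 9, A[1][1] + B[1][1] = 2 + -2 = 0) = 0 (attained at k = 1)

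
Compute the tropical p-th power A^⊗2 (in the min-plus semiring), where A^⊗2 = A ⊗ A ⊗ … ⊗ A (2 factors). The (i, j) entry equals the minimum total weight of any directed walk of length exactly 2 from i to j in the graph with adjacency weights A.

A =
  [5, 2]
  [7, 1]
A^⊗2 =
  [9, 3]
  [8, 2]

Each entry (A^⊗2)_ij equals the minimum over all length-2 walks i = v_0 → v_1 → … → v_2 = j of Σ_t A[v_t][v_{t+1}]. For example, for (i, j) = (0, 1) we minimise over 2 possible intermediate vertex sequences; the minimum is 3, attained along the walk 0 → 1 → 1.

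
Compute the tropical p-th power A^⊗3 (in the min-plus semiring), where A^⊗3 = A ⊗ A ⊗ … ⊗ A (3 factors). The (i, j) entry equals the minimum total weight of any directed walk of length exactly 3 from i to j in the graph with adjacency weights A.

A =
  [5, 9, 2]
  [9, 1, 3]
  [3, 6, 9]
A^⊗3 =
  [10, 9, 7]
  [7, 3, 5]
  [8, 8, 10]

Each entry (A^⊗3)_ij equals the minimum over all length-3 walks i = v_0 → v_1 → … → v_3 = j of Σ_t A[v_t][v_{t+1}]. For example, for (i, j) = (0, 2) we minimise over 9 possible intermediate vertex sequences; the minimum is 7, attained along the walk 0 → 2 → 0 → 2.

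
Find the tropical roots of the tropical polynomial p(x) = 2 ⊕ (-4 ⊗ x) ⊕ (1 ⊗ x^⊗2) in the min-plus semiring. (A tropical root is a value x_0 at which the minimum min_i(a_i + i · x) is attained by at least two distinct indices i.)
Roots: {-5, 6}

Each tropical root is a break point of the lower envelope of the lines y = a_i + i · x (there are 3 lines, with slopes 0, 1, ..., 2). Only the lines that attain the minimum somewhere contribute to roots; other lines are dominated. Here the surviving (envelope) indices are i = 2, i = 1, i = 0.
Intersections between consecutive envelope lines give the roots: for adjacent envelope indices i < j the intersection is x = (a_i − a_j) / (j − i). Reading off the sorted break points: {-5, 6}.
Verification: at each break x_0, at least two indices attain the minimum of min_i(a_i + i · x_0).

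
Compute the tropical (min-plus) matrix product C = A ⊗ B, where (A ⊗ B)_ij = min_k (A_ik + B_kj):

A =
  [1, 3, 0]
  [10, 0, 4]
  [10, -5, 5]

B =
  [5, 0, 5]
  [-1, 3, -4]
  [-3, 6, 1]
A ⊗ B =
  [-3, 1, -1]
  [-1, 3, -4]
  [-6, -2, -9]

Apply the min-plus product entry-by-entry:
  C[0][0] = min over k of (A[0][0] + B[0][0] = 1 + 5 = 6, A[0][1] + B[1][0] = 3 + -1 = 2, A[0][2] + B[2][0] = 0 + -3 = -3) = -3 (attained at k = 2)
  C[0][1] = min over k of (A[0][0] + B[0][1] = 1 + 0 = 1, A[0][1] + B[1][1] = 3 + 3 = 6, A[0][2] + B[2][1] = 0 + 6 = 6) = 1 (attained at k = 0)
  C[0][2] = min over k of (A[0][0] + B[0][2] = 1 + 5 = 6, A[0][1] + B[1][2] = 3 + -4 = -1, A[0][2] + B[2][2] = 0 + 1 = 1) = -1 (attained at k = 1)
  C[1][0] = min over k of (A[1][0] + B[0][0] = 10 + 5 = 15, A[1][1] + B[1][0] = 0 + -1 = -1, A[1][2] + B[2][0] = 4 + -3 = 1) = -1 (attained at k = 1)
  C[1][1] = min over k of (A[1][0] + B[0][1] = 10 + 0 = 10, A[1][1] + B[1][1] = 0 + 3 = 3, A[1][2] + B[2][1] = 4 + 6 = 10) = 3 (attained at k = 1)
  C[1][2] = min over k of (A[1][0] + B[0][2] = 10 + 5 = 15, A[1][1] + B[1][2] = 0 + -4 = -4, A[1][2] + B[2][2] = 4 + 1 = 5) = -4 (attained at k = 1)
  C[2][0] = min over k of (A[2][0] + B[0][0] = 10 + 5 = 15, A[2][1] + B[1][0] = -5 + -1 = -6, A[2][2] + B[2][0] = 5 + -3 = 2) = -6 (attained at k = 1)
  C[2][1] = min over k of (A[2][0] + B[0][1] = 10 + 0 = 10, A[2][1] + B[1][1] = -5 + 3 = -2, A[2][2] + B[2][1] = 5 + 6 = 11) = -2 (attained at k = 1)
  C[2][2] = min over k of (A[2][0] + B[0][2] = 10 + 5 = 15, A[2][1] + B[1][2] = -5 + -4 = -9, A[2][2] + B[2][2] = 5 + 1 = 6) = -9 (attained at k = 1)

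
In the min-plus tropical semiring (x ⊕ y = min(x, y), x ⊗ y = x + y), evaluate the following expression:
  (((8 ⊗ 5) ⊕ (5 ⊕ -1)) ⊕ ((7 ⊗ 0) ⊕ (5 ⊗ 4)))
(((8 ⊗ 5) ⊕ (5 ⊕ -1)) ⊕ ((7 ⊗ 0) ⊕ (5 ⊗ 4))) = -1

Expand innermost to outermost. Recall ⊕ takes the minimum of its arguments and ⊗ takes their sum. Working out the expression (((8 ⊗ 5) ⊕ (5 ⊕ -1)) ⊕ ((7 ⊗ 0) ⊕ (5 ⊗ 4))) gives -1.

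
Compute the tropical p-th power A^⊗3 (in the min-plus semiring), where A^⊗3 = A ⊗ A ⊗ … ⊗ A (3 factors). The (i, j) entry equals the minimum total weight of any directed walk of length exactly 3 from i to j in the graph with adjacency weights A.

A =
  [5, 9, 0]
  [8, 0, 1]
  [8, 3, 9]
A^⊗3 =
  [11, 3, 4]
  [8, 0, 1]
  [11, 3, 4]

Each entry (A^⊗3)_ij equals the minimum over all length-3 walks i = v_0 → v_1 → … → v_3 = j of Σ_t A[v_t][v_{t+1}]. For example, for (i, j) = (0, 2) we minimise over 9 possible intermediate vertex sequences; the minimum is 4, attained along the walk 0 → 2 → 1 → 2.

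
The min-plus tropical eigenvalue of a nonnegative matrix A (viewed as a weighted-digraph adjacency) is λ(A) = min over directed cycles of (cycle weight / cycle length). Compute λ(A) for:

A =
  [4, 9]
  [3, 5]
λ(A) = 4

Enumerate directed cycles and compute their means (weight / length). Sample:
  cycle 0 → 0: weight = 4, length = 1, mean = 4/1 ≈ 4.000
  cycle 1 → 1: weight = 5, length = 1, mean = 5/1 ≈ 5.000
  cycle 0 → 1 → 0: weight = 12, length = 2, mean = 12/2 ≈ 6.000
  cycle 1 → 0 → 1: weight = 12, length = 2, mean = 12/2 ≈ 6.000
Minimum mean = 4.000, attained e.g. along the cycle 0 → 0 with weight 4 and length 1. So λ(A) = 4/1 = 4.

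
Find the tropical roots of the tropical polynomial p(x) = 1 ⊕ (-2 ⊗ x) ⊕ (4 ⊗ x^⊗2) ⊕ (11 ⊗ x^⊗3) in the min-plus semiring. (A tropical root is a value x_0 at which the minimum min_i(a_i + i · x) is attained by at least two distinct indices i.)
Roots: {-7, -6, 3}

Each tropical root is a break point of the lower envelope of the lines y = a_i + i · x (there are 4 lines, with slopes 0, 1, ..., 3). Only the lines that attain the minimum somewhere contribute to roots; other lines are dominated. Here the surviving (envelope) indices are i = 3, i = 2, i = 1, i = 0.
Intersections between consecutive envelope lines give the roots: for adjacent envelope indices i < j the intersection is x = (a_i − a_j) / (j − i). Reading off the sorted break points: {-7, -6, 3}.
Verification: at each break x_0, at least two indices attain the minimum of min_i(a_i + i · x_0).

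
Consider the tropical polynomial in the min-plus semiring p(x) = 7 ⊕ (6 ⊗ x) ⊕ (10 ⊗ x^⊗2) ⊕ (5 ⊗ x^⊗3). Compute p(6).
p(6) = 7

A tropical monomial a ⊗ x^⊗i evaluates to a + i · x. Evaluating each term at x = 6:
  Term 0 contributes 7 + 0 · 6 = 7
  Term 1 contributes 6 + 1 · 6 = 12
  Term 2 contributes 10 + 2 · 6 = 22
  Term 3 contributes 5 + 3 · 6 = 23
p(6) = ⊕ of these = min[7, 12, 22, 23] = 7.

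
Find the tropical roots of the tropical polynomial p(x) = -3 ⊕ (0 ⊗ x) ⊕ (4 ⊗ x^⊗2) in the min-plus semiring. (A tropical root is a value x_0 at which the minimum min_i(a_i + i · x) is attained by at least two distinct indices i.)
Roots: {-4, -3}

Each tropical root is a break point of the lower envelope of the lines y = a_i + i · x (there are 3 lines, with slopes 0, 1, ..., 2). Only the lines that attain the minimum somewhere contribute to roots; other lines are dominated. Here the surviving (envelope) indices are i = 2, i = 1, i = 0.
Intersections between consecutive envelope lines give the roots: for adjacent envelope indices i < j the intersection is x = (a_i − a_j) / (j − i). Reading off the sorted break points: {-4, -3}.
Verification: at each break x_0, at least two indices attain the minimum of min_i(a_i + i · x_0).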